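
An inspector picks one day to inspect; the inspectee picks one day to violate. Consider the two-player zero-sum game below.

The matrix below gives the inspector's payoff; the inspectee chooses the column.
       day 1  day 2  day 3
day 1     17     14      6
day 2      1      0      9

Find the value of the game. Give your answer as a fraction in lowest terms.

Column day 1 is strictly dominated by day 2 for the inspectee (it gives the inspector more in every row).
The remaining 2×2 game on (day 1, day 2) × (day 2, day 3) has no saddle point. Let the inspector play day 1 with probability p; indifference gives 14p = 6p + 9(1−p), so p = 9/17.
Similarly the inspectee's optimal q on day 2 is 3/17, and the value is 14·(3/17) + (6)·(14/17) = 126/17.

126/17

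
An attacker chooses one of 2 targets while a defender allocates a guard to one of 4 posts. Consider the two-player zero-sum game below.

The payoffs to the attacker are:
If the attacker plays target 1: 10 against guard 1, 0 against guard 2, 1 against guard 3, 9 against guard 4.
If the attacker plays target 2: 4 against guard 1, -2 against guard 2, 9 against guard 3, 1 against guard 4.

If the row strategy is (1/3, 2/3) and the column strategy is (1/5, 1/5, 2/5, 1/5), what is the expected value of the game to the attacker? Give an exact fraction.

Against (1/5, 1/5, 2/5, 1/5), each row's expected payoff is target 1: 21/5; target 2: 21/5.
Taking the (1/3, 2/3)-weighted average: (1/3)·(21/5) + (2/3)·(21/5) = 21/5.

21/5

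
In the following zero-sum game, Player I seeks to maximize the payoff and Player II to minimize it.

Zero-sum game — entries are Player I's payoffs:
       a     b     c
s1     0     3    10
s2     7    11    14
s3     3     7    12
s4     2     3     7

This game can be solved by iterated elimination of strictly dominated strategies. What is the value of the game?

Row s3 is strictly dominated by row s2 (7>3, 11>7, 14>12); eliminate s3.
Column b is strictly dominated by a for Player II (0<3, 7<11, 2<3); eliminate b.
Column c is strictly dominated by a for Player II (0<10, 7<14, 2<7); eliminate c.
Row s1 is strictly dominated by row s2 (7>0); eliminate s1.
Row s4 is strictly dominated by row s2 (7>2); eliminate s4.
Only (s2, a) remains, with payoff 7.

7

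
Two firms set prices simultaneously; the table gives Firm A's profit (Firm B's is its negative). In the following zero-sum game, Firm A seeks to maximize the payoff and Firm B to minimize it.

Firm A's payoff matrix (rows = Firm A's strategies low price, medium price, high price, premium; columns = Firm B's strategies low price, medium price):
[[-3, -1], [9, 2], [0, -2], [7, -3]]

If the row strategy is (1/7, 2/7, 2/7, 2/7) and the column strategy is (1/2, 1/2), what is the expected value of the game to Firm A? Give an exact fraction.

Against (1/2, 1/2), each row's expected payoff is low price: -2; medium price: 11/2; high price: -1; premium: 2.
Taking the (1/7, 2/7, 2/7, 2/7)-weighted average: (1/7)·(-2) + (2/7)·(11/2) + (2/7)·(-1) + (2/7)·(2) = 11/7.

11/7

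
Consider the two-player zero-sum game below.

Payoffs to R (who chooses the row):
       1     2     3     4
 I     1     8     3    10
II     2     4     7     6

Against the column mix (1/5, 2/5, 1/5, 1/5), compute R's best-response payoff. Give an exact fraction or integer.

I: (1)·(1/5) + (8)·(2/5) + (3)·(1/5) + (10)·(1/5) = 6.
II: (2)·(1/5) + (4)·(2/5) + (7)·(1/5) + (6)·(1/5) = 23/5.
The best pure response is I with expected payoff 6.

6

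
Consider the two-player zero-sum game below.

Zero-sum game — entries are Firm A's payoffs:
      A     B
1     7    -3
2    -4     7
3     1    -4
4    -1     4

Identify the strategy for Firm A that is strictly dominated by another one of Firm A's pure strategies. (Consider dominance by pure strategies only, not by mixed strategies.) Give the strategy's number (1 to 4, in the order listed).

Compare 3 with 1: 7 > 1, -3 > -4.
So 1 strictly dominates 3 for Firm A; 3 is strictly dominated.

3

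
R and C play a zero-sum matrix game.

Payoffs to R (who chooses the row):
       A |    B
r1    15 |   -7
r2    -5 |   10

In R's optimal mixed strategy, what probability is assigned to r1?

Row minima are -7 and -5, so R's maximin is -5; column maxima are 15 and 10, so C's minimax is 10. These differ, so the equilibrium is in mixed strategies.
Let R play r1 with probability p. C is indifferent when 15p − 5(1−p) = −7p + 10(1−p), giving p = 15/37.

15/37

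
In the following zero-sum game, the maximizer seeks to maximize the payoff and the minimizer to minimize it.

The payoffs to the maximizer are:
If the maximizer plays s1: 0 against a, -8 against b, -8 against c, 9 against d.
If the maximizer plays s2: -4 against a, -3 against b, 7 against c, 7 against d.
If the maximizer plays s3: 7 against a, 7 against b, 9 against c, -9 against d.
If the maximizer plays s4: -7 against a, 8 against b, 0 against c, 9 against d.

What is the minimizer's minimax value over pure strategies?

The worst case (largest entry) in each column is a: 7, b: 8, c: 9, d: 9.
The best (smallest) of these is 7.

7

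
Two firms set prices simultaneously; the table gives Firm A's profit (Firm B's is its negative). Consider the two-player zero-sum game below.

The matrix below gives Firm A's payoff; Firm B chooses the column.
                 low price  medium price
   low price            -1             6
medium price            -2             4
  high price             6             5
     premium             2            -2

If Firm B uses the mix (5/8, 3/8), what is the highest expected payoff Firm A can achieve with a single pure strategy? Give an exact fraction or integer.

low price: (-1)·(5/8) + (6)·(3/8) = 13/8.
medium price: (-2)·(5/8) + (4)·(3/8) = 1/4.
high price: (6)·(5/8) + (5)·(3/8) = 45/8.
premium: (2)·(5/8) + (-2)·(3/8) = 1/2.
The best pure response is high price with expected payoff 45/8.

45/8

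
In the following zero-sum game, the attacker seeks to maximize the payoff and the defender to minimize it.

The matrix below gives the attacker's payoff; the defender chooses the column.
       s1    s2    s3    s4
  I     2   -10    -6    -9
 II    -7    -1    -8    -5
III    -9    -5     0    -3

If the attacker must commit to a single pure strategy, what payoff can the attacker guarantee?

The worst-case payoff for each row is I: -10, II: -8, III: -9.
The best of these is -8.

-8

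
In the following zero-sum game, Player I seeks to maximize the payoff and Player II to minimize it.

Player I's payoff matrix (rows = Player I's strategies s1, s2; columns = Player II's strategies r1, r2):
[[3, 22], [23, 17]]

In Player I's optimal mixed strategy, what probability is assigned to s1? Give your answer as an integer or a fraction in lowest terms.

6/25

Row minima are 3 and 17, so Player I's maximin is 17; column maxima are 23 and 22, so Player II's minimax is 22. These differ, so the equilibrium is in mixed strategies.
Let Player I play s1 with probability p. Player II is indifferent when 3p + 23(1−p) = 22p + 17(1−p), giving p = 6/25.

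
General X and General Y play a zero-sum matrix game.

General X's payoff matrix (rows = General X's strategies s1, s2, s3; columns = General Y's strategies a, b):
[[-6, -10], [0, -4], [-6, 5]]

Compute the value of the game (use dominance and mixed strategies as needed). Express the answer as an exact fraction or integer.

Row s1 is strictly dominated by row s2, so General X never plays it.
The remaining 2×2 game on (s2, s3) × (a, b) has no saddle point. Let General X play s2 with probability p; indifference gives −6(1−p) = −4p + 5(1−p), so p = 11/15.
Similarly General Y's optimal q on a is 3/5, and the value is 0·(3/5) + (-4)·(2/5) = -8/5.

-8/5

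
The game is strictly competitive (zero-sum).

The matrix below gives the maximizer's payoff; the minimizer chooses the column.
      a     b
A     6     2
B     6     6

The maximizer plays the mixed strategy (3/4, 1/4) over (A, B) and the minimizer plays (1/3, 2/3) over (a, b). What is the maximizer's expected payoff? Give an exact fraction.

Against (1/3, 2/3), each row's expected payoff is A: 10/3; B: 6.
Taking the (3/4, 1/4)-weighted average: (3/4)·(10/3) + (1/4)·(6) = 4.

4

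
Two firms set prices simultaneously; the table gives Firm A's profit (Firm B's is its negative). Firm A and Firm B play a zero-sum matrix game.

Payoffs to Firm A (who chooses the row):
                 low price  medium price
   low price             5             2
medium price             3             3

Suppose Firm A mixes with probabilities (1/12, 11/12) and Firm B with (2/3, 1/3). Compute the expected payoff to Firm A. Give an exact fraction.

37/12

Against (2/3, 1/3), each row's expected payoff is low price: 4; medium price: 3.
Taking the (1/12, 11/12)-weighted average: (1/12)·(4) + (11/12)·(3) = 37/12.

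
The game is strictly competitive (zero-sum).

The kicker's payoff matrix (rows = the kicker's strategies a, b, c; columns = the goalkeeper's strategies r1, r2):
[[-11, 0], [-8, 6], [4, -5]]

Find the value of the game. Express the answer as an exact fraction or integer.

-16/23

Row a is strictly dominated by row b, so the kicker never plays it.
The remaining 2×2 game on (b, c) × (r1, r2) has no saddle point. Let the kicker play b with probability p; indifference gives −8p + 4(1−p) = 6p − 5(1−p), so p = 9/23.
Similarly the goalkeeper's optimal q on r1 is 11/23, and the value is -8·(11/23) + (6)·(12/23) = -16/23.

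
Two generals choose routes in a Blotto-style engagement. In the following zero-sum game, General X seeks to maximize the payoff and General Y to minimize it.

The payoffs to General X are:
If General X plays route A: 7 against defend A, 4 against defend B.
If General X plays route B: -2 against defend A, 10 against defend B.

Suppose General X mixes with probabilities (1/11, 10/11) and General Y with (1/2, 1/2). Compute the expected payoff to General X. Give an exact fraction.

91/22

Against (1/2, 1/2), each row's expected payoff is route A: 11/2; route B: 4.
Taking the (1/11, 10/11)-weighted average: (1/11)·(11/2) + (10/11)·(4) = 91/22.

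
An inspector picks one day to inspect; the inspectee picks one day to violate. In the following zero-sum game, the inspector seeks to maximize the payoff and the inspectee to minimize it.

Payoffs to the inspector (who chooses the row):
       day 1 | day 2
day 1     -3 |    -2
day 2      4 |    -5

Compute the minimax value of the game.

Row minima are -3 and -5, so the inspector's maximin is -3; column maxima are 4 and -2, so the inspectee's minimax is -2. These differ, so the equilibrium is in mixed strategies.
Let the inspector play day 1 with probability p. The inspectee is indifferent when −3p + 4(1−p) = −2p − 5(1−p), giving p = 9/10.
Let the inspectee play day 1 with probability q. The inspector is indifferent when −3q − 2(1−q) = 4q − 5(1−q), giving q = 3/10.
The value is -3·(3/10) + (-2)·(7/10) = -23/10.

-23/10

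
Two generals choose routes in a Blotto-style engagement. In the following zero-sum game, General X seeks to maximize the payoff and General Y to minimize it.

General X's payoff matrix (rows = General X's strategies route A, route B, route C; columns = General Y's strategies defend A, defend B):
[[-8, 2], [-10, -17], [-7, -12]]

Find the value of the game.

Row route B is strictly dominated by row route C, so General X never plays it.
The remaining 2×2 game on (route A, route C) × (defend A, defend B) has no saddle point. Let General X play route A with probability p; indifference gives −8p − 7(1−p) = 2p − 12(1−p), so p = 1/3.
Similarly General Y's optimal q on defend A is 14/15, and the value is -8·(14/15) + (2)·(1/15) = -22/3.

-22/3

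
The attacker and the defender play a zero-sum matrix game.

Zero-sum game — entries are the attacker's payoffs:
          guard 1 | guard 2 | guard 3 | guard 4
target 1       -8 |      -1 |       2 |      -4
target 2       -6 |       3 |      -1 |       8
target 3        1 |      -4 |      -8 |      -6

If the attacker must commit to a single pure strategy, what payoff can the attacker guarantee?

The worst-case payoff for each row is target 1: -8, target 2: -6, target 3: -8.
The best of these is -6.

-6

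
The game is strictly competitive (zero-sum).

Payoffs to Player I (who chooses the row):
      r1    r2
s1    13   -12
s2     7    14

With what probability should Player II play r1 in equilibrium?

Row minima are -12 and 7, so Player I's maximin is 7; column maxima are 13 and 14, so Player II's minimax is 13. These differ, so the equilibrium is in mixed strategies.
Let Player II play r1 with probability q. Player I is indifferent when 13q − 12(1−q) = 7q + 14(1−q), giving q = 13/16.

13/16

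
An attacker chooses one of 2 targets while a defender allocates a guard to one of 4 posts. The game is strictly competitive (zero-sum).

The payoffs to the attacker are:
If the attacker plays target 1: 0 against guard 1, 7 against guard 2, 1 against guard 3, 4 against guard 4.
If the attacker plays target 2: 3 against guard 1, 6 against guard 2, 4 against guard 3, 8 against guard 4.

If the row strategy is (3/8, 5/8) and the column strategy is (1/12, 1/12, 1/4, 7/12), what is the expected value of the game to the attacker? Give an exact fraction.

Against (1/12, 1/12, 1/4, 7/12), each row's expected payoff is target 1: 19/6; target 2: 77/12.
Taking the (3/8, 5/8)-weighted average: (3/8)·(19/6) + (5/8)·(77/12) = 499/96.

499/96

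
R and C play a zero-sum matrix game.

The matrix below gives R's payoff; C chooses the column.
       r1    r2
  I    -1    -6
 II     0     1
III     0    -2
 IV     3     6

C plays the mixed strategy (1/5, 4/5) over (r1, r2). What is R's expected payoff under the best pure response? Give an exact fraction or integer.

27/5

I: (-1)·(1/5) + (-6)·(4/5) = -5.
II: (0)·(1/5) + (1)·(4/5) = 4/5.
III: (0)·(1/5) + (-2)·(4/5) = -8/5.
IV: (3)·(1/5) + (6)·(4/5) = 27/5.
The best pure response is IV with expected payoff 27/5.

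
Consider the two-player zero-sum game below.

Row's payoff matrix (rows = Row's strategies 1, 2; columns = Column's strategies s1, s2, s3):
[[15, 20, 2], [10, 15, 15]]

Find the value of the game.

Column s2 is strictly dominated by s1 for Column (it gives Row more in every row).
The remaining 2×2 game on (1, 2) × (s1, s3) has no saddle point. Let Row play 1 with probability p; indifference gives 15p + 10(1−p) = 2p + 15(1−p), so p = 5/18.
Similarly Column's optimal q on s1 is 13/18, and the value is 15·(13/18) + (2)·(5/18) = 205/18.

205/18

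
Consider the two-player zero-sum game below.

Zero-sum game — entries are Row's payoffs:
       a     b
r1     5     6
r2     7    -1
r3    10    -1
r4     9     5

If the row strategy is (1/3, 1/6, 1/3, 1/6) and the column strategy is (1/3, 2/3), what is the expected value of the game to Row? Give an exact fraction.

37/9

Against (1/3, 2/3), each row's expected payoff is r1: 17/3; r2: 5/3; r3: 8/3; r4: 19/3.
Taking the (1/3, 1/6, 1/3, 1/6)-weighted average: (1/3)·(17/3) + (1/6)·(5/3) + (1/3)·(8/3) + (1/6)·(19/3) = 37/9.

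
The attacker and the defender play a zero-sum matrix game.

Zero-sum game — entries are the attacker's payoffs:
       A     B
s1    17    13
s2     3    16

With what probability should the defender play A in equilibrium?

3/17

Row minima are 13 and 3, so the attacker's maximin is 13; column maxima are 17 and 16, so the defender's minimax is 16. These differ, so the equilibrium is in mixed strategies.
Let the defender play A with probability q. The attacker is indifferent when 17q + 13(1−q) = 3q + 16(1−q), giving q = 3/17.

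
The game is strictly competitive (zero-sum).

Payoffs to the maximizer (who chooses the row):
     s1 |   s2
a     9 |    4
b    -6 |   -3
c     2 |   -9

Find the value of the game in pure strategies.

4

Row minima: 4, -6, -9 → the maximizer's maximin is 4.
Column maxima: 9, 4 → the minimizer's minimax is 4.
They coincide at (a, s2), so the value is 4.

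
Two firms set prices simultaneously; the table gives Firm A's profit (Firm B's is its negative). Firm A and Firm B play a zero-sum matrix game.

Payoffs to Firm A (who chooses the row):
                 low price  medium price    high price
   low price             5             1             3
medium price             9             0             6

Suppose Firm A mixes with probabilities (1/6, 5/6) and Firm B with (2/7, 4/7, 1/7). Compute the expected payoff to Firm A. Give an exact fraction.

Against (2/7, 4/7, 1/7), each row's expected payoff is low price: 17/7; medium price: 24/7.
Taking the (1/6, 5/6)-weighted average: (1/6)·(17/7) + (5/6)·(24/7) = 137/42.

137/42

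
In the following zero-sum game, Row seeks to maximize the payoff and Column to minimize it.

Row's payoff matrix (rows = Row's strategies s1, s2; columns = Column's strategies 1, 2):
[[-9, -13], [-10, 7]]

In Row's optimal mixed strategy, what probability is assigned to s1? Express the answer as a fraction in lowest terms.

17/21

Row minima are -13 and -10, so Row's maximin is -10; column maxima are -9 and 7, so Column's minimax is -9. These differ, so the equilibrium is in mixed strategies.
Let Row play s1 with probability p. Column is indifferent when −9p − 10(1−p) = −13p + 7(1−p), giving p = 17/21.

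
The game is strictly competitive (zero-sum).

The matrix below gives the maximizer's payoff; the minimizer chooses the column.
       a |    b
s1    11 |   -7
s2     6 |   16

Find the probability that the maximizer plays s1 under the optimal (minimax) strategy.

5/14

Row minima are -7 and 6, so the maximizer's maximin is 6; column maxima are 11 and 16, so the minimizer's minimax is 11. These differ, so the equilibrium is in mixed strategies.
Let the maximizer play s1 with probability p. The minimizer is indifferent when 11p + 6(1−p) = −7p + 16(1−p), giving p = 5/14.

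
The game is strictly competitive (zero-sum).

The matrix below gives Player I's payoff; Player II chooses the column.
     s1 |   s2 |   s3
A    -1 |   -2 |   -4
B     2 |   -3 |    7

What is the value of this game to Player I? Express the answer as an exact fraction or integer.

-13/6

Column s1 is strictly dominated by s2 for Player II (it gives Player I more in every row).
The remaining 2×2 game on (A, B) × (s2, s3) has no saddle point. Let Player I play A with probability p; indifference gives −2p − 3(1−p) = −4p + 7(1−p), so p = 5/6.
Similarly Player II's optimal q on s2 is 11/12, and the value is -2·(11/12) + (-4)·(1/12) = -13/6.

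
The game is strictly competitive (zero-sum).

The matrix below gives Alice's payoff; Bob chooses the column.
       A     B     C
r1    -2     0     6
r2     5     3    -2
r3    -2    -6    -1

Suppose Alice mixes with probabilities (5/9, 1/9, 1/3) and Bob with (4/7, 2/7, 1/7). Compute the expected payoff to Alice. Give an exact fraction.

-7/9

Against (4/7, 2/7, 1/7), each row's expected payoff is r1: -2/7; r2: 24/7; r3: -3.
Taking the (5/9, 1/9, 1/3)-weighted average: (5/9)·(-2/7) + (1/9)·(24/7) + (1/3)·(-3) = -7/9.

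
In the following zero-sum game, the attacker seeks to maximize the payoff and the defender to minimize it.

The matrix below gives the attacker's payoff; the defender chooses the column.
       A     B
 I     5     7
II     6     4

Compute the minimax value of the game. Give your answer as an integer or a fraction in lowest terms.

11/2

Row minima are 5 and 4, so the attacker's maximin is 5; column maxima are 6 and 7, so the defender's minimax is 6. These differ, so the equilibrium is in mixed strategies.
Let the attacker play I with probability p. The defender is indifferent when 5p + 6(1−p) = 7p + 4(1−p), giving p = 1/2.
Let the defender play A with probability q. The attacker is indifferent when 5q + 7(1−q) = 6q + 4(1−q), giving q = 3/4.
The value is 5·(3/4) + (7)·(1/4) = 11/2.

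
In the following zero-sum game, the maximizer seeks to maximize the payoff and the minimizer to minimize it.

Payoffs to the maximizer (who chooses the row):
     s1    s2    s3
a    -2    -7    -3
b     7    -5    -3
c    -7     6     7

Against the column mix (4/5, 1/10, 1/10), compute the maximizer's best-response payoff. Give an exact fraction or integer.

24/5

a: (-2)·(4/5) + (-7)·(1/10) + (-3)·(1/10) = -13/5.
b: (7)·(4/5) + (-5)·(1/10) + (-3)·(1/10) = 24/5.
c: (-7)·(4/5) + (6)·(1/10) + (7)·(1/10) = -43/10.
The best pure response is b with expected payoff 24/5.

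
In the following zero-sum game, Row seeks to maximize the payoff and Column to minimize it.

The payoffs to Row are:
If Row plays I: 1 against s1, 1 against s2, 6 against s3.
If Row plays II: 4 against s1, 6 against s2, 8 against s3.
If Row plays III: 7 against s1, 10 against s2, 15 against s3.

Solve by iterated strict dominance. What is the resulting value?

7

Column s3 is strictly dominated by s1 for Column (1<6, 4<8, 7<15); eliminate s3.
Row I is strictly dominated by row II (4>1, 6>1); eliminate I.
Column s2 is strictly dominated by s1 for Column (4<6, 7<10); eliminate s2.
Row II is strictly dominated by row III (7>4); eliminate II.
Only (III, s1) remains, with payoff 7.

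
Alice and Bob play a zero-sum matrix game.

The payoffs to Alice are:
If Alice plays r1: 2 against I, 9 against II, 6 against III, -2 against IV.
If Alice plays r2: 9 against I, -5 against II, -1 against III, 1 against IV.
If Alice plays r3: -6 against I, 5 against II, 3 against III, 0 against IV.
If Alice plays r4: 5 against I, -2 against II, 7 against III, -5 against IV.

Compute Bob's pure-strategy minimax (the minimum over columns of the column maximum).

The worst case (largest entry) in each column is I: 9, II: 9, III: 7, IV: 1.
The best (smallest) of these is 1.

1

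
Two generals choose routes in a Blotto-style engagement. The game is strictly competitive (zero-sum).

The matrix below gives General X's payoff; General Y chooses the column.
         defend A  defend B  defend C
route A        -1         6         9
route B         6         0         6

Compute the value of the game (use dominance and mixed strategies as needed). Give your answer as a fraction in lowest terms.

36/13

Column defend C is strictly dominated by defend B for General Y (it gives General X more in every row).
The remaining 2×2 game on (route A, route B) × (defend A, defend B) has no saddle point. Let General X play route A with probability p; indifference gives −p + 6(1−p) = 6p, so p = 6/13.
Similarly General Y's optimal q on defend A is 6/13, and the value is -1·(6/13) + (6)·(7/13) = 36/13.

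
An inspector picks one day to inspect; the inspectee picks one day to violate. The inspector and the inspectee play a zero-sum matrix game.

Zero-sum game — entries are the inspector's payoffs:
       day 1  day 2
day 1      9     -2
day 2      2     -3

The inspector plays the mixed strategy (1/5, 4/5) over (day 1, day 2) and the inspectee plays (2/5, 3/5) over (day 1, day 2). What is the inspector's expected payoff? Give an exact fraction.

Against (2/5, 3/5), each row's expected payoff is day 1: 12/5; day 2: -1.
Taking the (1/5, 4/5)-weighted average: (1/5)·(12/5) + (4/5)·(-1) = -8/25.

-8/25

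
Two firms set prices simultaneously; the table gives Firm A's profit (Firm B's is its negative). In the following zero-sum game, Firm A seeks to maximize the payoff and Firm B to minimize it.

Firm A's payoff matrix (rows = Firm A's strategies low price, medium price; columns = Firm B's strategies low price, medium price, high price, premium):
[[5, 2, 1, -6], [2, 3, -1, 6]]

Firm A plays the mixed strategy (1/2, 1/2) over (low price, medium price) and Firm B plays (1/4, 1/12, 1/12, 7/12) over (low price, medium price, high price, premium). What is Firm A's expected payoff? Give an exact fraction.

13/12

Against (1/4, 1/12, 1/12, 7/12), each row's expected payoff is low price: -2; medium price: 25/6.
Taking the (1/2, 1/2)-weighted average: (1/2)·(-2) + (1/2)·(25/6) = 13/12.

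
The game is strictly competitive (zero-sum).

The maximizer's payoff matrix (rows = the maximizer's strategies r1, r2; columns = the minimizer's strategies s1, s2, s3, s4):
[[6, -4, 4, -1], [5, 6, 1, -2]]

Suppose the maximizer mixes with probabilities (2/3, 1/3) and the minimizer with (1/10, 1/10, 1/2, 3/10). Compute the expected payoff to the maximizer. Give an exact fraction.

8/5

Against (1/10, 1/10, 1/2, 3/10), each row's expected payoff is r1: 19/10; r2: 1.
Taking the (2/3, 1/3)-weighted average: (2/3)·(19/10) + (1/3)·(1) = 8/5.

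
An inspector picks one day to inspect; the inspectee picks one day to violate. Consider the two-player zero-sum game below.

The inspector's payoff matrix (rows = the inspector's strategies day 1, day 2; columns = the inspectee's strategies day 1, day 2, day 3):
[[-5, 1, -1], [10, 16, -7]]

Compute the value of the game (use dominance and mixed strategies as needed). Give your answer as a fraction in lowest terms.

Column day 2 is strictly dominated by day 1 for the inspectee (it gives the inspector more in every row).
The remaining 2×2 game on (day 1, day 2) × (day 1, day 3) has no saddle point. Let the inspector play day 1 with probability p; indifference gives −5p + 10(1−p) = −p − 7(1−p), so p = 17/21.
Similarly the inspectee's optimal q on day 1 is 2/7, and the value is -5·(2/7) + (-1)·(5/7) = -15/7.

-15/7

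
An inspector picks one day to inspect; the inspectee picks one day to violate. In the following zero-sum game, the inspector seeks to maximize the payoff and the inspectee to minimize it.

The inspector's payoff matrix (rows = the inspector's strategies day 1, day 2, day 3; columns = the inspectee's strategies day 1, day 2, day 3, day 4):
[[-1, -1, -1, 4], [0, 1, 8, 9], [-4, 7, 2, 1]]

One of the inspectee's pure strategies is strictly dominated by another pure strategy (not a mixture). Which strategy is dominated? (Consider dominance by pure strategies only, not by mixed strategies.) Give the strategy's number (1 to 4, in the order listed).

4

The inspectee prefers columns that give the inspector less. Compare day 4 with day 1: -1 < 4, 0 < 9, -4 < 1.
So day 1 strictly dominates day 4 for the inspectee; day 4 is strictly dominated.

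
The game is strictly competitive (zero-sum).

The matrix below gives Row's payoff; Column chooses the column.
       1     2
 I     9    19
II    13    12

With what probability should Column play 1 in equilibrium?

Row minima are 9 and 12, so Row's maximin is 12; column maxima are 13 and 19, so Column's minimax is 13. These differ, so the equilibrium is in mixed strategies.
Let Column play 1 with probability q. Row is indifferent when 9q + 19(1−q) = 13q + 12(1−q), giving q = 7/11.

7/11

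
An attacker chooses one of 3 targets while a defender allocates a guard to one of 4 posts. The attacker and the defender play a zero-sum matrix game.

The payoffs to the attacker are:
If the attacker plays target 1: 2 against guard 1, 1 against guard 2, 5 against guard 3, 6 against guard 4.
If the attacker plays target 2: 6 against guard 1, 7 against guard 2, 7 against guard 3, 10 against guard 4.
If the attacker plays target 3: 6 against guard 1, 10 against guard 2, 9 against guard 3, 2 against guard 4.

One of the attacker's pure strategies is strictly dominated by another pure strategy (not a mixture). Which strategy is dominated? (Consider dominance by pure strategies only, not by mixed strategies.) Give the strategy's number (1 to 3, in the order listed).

Compare target 1 with target 2: 6 > 2, 7 > 1, 7 > 5, 10 > 6.
So target 2 strictly dominates target 1 for the attacker; target 1 is strictly dominated.

1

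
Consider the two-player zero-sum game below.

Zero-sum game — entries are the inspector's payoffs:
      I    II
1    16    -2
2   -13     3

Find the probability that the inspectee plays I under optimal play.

Row minima are -2 and -13, so the inspector's maximin is -2; column maxima are 16 and 3, so the inspectee's minimax is 3. These differ, so the equilibrium is in mixed strategies.
Let the inspectee play I with probability q. The inspector is indifferent when 16q − 2(1−q) = −13q + 3(1−q), giving q = 5/34.

5/34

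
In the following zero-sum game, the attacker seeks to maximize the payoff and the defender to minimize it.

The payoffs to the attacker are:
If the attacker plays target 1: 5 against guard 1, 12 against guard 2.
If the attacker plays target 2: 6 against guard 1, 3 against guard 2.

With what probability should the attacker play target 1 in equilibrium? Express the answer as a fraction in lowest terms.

Row minima are 5 and 3, so the attacker's maximin is 5; column maxima are 6 and 12, so the defender's minimax is 6. These differ, so the equilibrium is in mixed strategies.
Let the attacker play target 1 with probability p. The defender is indifferent when 5p + 6(1−p) = 12p + 3(1−p), giving p = 3/10.

3/10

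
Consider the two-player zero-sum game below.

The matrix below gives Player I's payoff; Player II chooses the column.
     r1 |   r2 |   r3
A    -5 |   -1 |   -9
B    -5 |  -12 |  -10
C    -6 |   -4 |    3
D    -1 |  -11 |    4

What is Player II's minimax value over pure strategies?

The worst case (largest entry) in each column is r1: -1, r2: -1, r3: 4.
The best (smallest) of these is -1.

-1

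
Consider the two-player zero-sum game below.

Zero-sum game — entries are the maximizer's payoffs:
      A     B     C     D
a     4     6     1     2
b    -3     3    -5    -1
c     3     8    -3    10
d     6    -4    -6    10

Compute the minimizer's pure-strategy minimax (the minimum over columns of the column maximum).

1

The worst case (largest entry) in each column is A: 6, B: 8, C: 1, D: 10.
The best (smallest) of these is 1.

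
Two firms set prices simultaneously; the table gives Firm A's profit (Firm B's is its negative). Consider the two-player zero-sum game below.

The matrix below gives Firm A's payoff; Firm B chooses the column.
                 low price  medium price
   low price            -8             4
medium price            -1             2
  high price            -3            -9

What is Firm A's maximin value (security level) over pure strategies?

-1

The worst-case payoff for each row is low price: -8, medium price: -1, high price: -9.
The best of these is -1.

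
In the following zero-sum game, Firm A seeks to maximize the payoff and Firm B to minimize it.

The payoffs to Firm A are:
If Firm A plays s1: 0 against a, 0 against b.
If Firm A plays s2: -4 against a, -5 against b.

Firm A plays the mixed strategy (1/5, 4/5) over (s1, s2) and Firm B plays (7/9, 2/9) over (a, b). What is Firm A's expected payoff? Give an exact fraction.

-152/45

Against (7/9, 2/9), each row's expected payoff is s1: 0; s2: -38/9.
Taking the (1/5, 4/5)-weighted average: (1/5)·(0) + (4/5)·(-38/9) = -152/45.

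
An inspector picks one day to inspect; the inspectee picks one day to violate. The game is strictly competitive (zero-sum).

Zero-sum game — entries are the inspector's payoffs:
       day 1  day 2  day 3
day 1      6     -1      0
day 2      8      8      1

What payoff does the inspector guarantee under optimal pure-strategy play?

1

Row minima: -1, 1 → the inspector's maximin is 1.
Column maxima: 8, 8, 1 → the inspectee's minimax is 1.
They coincide at (day 2, day 3), so the value is 1.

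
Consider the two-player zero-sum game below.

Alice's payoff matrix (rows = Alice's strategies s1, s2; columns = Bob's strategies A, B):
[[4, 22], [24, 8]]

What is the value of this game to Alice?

248/17

Row minima are 4 and 8, so Alice's maximin is 8; column maxima are 24 and 22, so Bob's minimax is 22. These differ, so the equilibrium is in mixed strategies.
Let Alice play s1 with probability p. Bob is indifferent when 4p + 24(1−p) = 22p + 8(1−p), giving p = 8/17.
Let Bob play A with probability q. Alice is indifferent when 4q + 22(1−q) = 24q + 8(1−q), giving q = 7/17.
The value is 4·(7/17) + (22)·(10/17) = 248/17.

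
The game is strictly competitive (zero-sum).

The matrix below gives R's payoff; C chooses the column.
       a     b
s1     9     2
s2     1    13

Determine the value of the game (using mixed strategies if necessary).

115/19

Row minima are 2 and 1, so R's maximin is 2; column maxima are 9 and 13, so C's minimax is 9. These differ, so the equilibrium is in mixed strategies.
Let R play s1 with probability p. C is indifferent when 9p + (1−p) = 2p + 13(1−p), giving p = 12/19.
Let C play a with probability q. R is indifferent when 9q + 2(1−q) = q + 13(1−q), giving q = 11/19.
The value is 9·(11/19) + (2)·(8/19) = 115/19.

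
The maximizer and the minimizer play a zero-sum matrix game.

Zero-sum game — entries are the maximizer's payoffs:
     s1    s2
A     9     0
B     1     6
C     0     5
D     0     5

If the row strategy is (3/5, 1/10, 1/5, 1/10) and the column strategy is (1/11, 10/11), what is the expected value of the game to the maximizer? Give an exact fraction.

53/22

Against (1/11, 10/11), each row's expected payoff is A: 9/11; B: 61/11; C: 50/11; D: 50/11.
Taking the (3/5, 1/10, 1/5, 1/10)-weighted average: (3/5)·(9/11) + (1/10)·(61/11) + (1/5)·(50/11) + (1/10)·(50/11) = 53/22.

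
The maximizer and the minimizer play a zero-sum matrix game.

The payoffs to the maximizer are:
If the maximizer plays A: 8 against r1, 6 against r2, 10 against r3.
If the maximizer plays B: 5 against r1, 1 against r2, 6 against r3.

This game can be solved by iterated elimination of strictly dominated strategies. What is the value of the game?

Row B is strictly dominated by row A (8>5, 6>1, 10>6); eliminate B.
Column r3 is strictly dominated by r1 for the minimizer (8<10); eliminate r3.
Column r1 is strictly dominated by r2 for the minimizer (6<8); eliminate r1.
Only (A, r2) remains, with payoff 6.

6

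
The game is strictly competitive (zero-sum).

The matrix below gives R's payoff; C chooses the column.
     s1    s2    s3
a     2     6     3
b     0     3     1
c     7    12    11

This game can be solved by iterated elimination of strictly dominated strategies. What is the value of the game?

7

Row b is strictly dominated by row a (2>0, 6>3, 3>1); eliminate b.
Column s2 is strictly dominated by s1 for C (2<6, 7<12); eliminate s2.
Column s3 is strictly dominated by s1 for C (2<3, 7<11); eliminate s3.
Row a is strictly dominated by row c (7>2); eliminate a.
Only (c, s1) remains, with payoff 7.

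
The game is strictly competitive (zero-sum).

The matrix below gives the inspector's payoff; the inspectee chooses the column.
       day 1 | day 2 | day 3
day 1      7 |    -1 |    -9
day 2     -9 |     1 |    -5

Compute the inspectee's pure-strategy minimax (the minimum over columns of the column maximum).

The worst case (largest entry) in each column is day 1: 7, day 2: 1, day 3: -5.
The best (smallest) of these is -5.

-5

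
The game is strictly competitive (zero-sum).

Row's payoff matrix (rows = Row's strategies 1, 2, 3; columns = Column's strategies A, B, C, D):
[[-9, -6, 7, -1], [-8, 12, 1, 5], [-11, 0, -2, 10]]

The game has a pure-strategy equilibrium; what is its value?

-8

Row minima: -9, -8, -11 → Row's maximin is -8.
Column maxima: -8, 12, 7, 10 → Column's minimax is -8.
They coincide at (2, A), so the value is -8.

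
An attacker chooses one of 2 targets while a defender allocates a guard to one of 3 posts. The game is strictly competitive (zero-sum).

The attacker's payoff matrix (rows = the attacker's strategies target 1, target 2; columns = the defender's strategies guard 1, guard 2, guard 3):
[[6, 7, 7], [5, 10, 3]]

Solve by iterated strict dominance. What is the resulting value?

Column guard 2 is strictly dominated by guard 1 for the defender (6<7, 5<10); eliminate guard 2.
Row target 2 is strictly dominated by row target 1 (6>5, 7>3); eliminate target 2.
Column guard 3 is strictly dominated by guard 1 for the defender (6<7); eliminate guard 3.
Only (target 1, guard 1) remains, with payoff 6.

6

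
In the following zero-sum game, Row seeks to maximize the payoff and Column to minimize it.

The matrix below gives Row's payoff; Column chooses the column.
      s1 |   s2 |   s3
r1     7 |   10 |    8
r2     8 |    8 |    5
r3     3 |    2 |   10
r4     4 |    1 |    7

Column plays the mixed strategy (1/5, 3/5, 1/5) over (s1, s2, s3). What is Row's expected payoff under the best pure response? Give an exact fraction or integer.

9

r1: (7)·(1/5) + (10)·(3/5) + (8)·(1/5) = 9.
r2: (8)·(1/5) + (8)·(3/5) + (5)·(1/5) = 37/5.
r3: (3)·(1/5) + (2)·(3/5) + (10)·(1/5) = 19/5.
r4: (4)·(1/5) + (1)·(3/5) + (7)·(1/5) = 14/5.
The best pure response is r1 with expected payoff 9.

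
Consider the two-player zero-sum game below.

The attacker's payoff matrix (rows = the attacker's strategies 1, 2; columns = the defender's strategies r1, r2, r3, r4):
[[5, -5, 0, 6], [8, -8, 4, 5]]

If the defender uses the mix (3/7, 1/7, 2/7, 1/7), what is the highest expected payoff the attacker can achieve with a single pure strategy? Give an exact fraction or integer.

1: (5)·(3/7) + (-5)·(1/7) + (0)·(2/7) + (6)·(1/7) = 16/7.
2: (8)·(3/7) + (-8)·(1/7) + (4)·(2/7) + (5)·(1/7) = 29/7.
The best pure response is 2 with expected payoff 29/7.

29/7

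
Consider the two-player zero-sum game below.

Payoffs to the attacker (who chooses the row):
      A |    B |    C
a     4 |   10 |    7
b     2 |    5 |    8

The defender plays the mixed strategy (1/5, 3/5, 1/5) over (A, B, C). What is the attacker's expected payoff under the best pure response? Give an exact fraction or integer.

a: (4)·(1/5) + (10)·(3/5) + (7)·(1/5) = 41/5.
b: (2)·(1/5) + (5)·(3/5) + (8)·(1/5) = 5.
The best pure response is a with expected payoff 41/5.

41/5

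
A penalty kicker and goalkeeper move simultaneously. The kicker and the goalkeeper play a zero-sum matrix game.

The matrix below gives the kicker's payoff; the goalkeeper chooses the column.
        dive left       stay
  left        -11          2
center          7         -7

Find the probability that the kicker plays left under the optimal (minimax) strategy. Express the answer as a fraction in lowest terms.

Row minima are -11 and -7, so the kicker's maximin is -7; column maxima are 7 and 2, so the goalkeeper's minimax is 2. These differ, so the equilibrium is in mixed strategies.
Let the kicker play left with probability p. The goalkeeper is indifferent when −11p + 7(1−p) = 2p − 7(1−p), giving p = 14/27.

14/27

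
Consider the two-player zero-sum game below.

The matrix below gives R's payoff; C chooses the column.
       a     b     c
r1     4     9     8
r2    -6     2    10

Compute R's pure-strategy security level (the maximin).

The worst-case payoff for each row is r1: 4, r2: -6.
The best of these is 4.

4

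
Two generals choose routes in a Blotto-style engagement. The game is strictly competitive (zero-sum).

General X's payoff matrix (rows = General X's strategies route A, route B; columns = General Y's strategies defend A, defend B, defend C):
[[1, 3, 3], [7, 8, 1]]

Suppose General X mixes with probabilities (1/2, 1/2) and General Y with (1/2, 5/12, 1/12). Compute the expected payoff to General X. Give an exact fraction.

107/24

Against (1/2, 5/12, 1/12), each row's expected payoff is route A: 2; route B: 83/12.
Taking the (1/2, 1/2)-weighted average: (1/2)·(2) + (1/2)·(83/12) = 107/24.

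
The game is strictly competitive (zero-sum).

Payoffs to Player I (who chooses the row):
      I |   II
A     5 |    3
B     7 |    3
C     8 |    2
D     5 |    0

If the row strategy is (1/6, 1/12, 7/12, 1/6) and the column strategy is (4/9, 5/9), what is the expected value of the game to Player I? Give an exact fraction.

149/36

Against (4/9, 5/9), each row's expected payoff is A: 35/9; B: 43/9; C: 14/3; D: 20/9.
Taking the (1/6, 1/12, 7/12, 1/6)-weighted average: (1/6)·(35/9) + (1/12)·(43/9) + (7/12)·(14/3) + (1/6)·(20/9) = 149/36.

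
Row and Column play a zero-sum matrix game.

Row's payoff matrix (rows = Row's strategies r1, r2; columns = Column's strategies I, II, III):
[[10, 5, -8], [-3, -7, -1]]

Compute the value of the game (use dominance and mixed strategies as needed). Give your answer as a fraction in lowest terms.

-61/19

Column I is strictly dominated by II for Column (it gives Row more in every row).
The remaining 2×2 game on (r1, r2) × (II, III) has no saddle point. Let Row play r1 with probability p; indifference gives 5p − 7(1−p) = −8p − (1−p), so p = 6/19.
Similarly Column's optimal q on II is 7/19, and the value is 5·(7/19) + (-8)·(12/19) = -61/19.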